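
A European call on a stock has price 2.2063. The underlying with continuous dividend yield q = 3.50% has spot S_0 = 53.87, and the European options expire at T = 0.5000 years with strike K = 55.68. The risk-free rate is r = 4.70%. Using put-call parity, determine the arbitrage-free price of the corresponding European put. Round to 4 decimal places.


Answer: Put price = 3.6576

Derivation:
Put-call parity: C - P = S_0 * exp(-qT) - K * exp(-rT).
S_0 * exp(-qT) = 53.8700 * 0.98265224 = 52.93547594
K * exp(-rT) = 55.6800 * 0.97677397 = 54.38677491
P = C - S*exp(-qT) + K*exp(-rT)
P = 2.2063 - 52.93547594 + 54.38677491 = 3.6576


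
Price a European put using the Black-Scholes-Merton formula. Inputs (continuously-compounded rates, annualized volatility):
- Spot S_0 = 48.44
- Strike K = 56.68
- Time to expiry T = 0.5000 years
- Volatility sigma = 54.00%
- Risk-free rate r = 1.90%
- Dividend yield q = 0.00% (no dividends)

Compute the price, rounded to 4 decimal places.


Answer: Price = 12.3455

Derivation:
d1 = (ln(S/K) + (r - q + 0.5*sigma^2) * T) / (sigma * sqrt(T)) = -0.19562108
d2 = d1 - sigma * sqrt(T) = -0.57745874
exp(-rT) = 0.99054498; exp(-qT) = 1.00000000
P = K * exp(-rT) * N(-d2) - S_0 * exp(-qT) * N(-d1)
N(-d1) = 0.57754662; N(-d2) = 0.71818520
P = 56.6800 * 0.99054498 * 0.71818520 - 48.4400 * 1.00000000 * 0.57754662 = 12.3455


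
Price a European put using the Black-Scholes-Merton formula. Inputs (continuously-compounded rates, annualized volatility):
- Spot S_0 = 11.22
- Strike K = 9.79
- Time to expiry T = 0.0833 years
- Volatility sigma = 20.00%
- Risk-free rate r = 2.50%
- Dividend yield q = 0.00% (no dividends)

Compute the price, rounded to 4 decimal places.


d1 = (ln(S/K) + (r - q + 0.5*sigma^2) * T) / (sigma * sqrt(T)) = 2.42682781
d2 = d1 - sigma * sqrt(T) = 2.36910433
exp(-rT) = 0.99791967; exp(-qT) = 1.00000000
P = K * exp(-rT) * N(-d2) - S_0 * exp(-qT) * N(-d1)
N(-d1) = 0.00761574; N(-d2) = 0.00891561
P = 9.7900 * 0.99791967 * 0.00891561 - 11.2200 * 1.00000000 * 0.00761574 = 0.0017

Answer: Price = 0.0017


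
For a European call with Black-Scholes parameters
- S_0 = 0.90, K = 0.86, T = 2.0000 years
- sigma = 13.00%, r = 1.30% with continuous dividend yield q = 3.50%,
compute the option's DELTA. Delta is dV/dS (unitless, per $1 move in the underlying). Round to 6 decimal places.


d1 = 0.0998781479; d2 = -0.0839696152
phi(d1) = 0.3969573815; exp(-qT) = 0.9323938199; exp(-rT) = 0.9743350896
N(d1) = 0.5397794675
Delta = exp(-qT) * N(d1) = 0.9323938199 * 0.5397794675 = 0.503287

Answer: Delta = 0.503287


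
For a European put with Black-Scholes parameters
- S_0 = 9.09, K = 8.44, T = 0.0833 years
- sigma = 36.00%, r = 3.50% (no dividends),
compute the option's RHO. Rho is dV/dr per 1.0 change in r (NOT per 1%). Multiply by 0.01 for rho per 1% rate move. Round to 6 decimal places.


d1 = 0.7940726042; d2 = 0.6901703424
phi(d1) = 0.2910633949; exp(-qT) = 1.0000000000; exp(-rT) = 0.9970887459
N(-d2) = 0.2450435358
Rho = -K*T*exp(-rT)*N(-d2) = -8.4400 * 0.0833 * 0.9970887459 * 0.2450435358 = -0.171777

Answer: Rho = -0.171777


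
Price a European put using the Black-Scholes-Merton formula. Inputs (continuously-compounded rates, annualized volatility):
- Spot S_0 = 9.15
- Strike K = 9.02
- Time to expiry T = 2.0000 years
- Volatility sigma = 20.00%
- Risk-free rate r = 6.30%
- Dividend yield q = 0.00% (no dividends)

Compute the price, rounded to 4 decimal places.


d1 = (ln(S/K) + (r - q + 0.5*sigma^2) * T) / (sigma * sqrt(T)) = 0.63749051
d2 = d1 - sigma * sqrt(T) = 0.35464780
exp(-rT) = 0.88161485; exp(-qT) = 1.00000000
P = K * exp(-rT) * N(-d2) - S_0 * exp(-qT) * N(-d1)
N(-d1) = 0.26190269; N(-d2) = 0.36142673
P = 9.0200 * 0.88161485 * 0.36142673 - 9.1500 * 1.00000000 * 0.26190269 = 0.4777

Answer: Price = 0.4777


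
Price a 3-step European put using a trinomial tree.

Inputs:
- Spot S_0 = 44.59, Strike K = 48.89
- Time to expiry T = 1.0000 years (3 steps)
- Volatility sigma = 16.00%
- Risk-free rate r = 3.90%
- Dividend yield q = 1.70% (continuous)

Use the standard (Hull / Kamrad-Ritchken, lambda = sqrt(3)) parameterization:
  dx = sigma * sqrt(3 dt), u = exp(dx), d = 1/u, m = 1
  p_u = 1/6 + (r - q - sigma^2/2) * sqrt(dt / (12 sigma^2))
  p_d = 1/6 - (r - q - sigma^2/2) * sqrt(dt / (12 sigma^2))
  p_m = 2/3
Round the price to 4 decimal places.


Answer: Price = V(0,0) = 4.8773

Derivation:
dt = T/N = 0.333333; dx = sigma*sqrt(3*dt) = 0.160000
u = exp(dx) = 1.173511; d = 1/u = 0.852144
p_u = 0.176250, p_m = 0.666667, p_d = 0.157083
Discount per step: exp(-r*dt) = 0.987084
Stock lattice S(k, j) with j the centered position index:
  k=0: S(0,+0) = 44.5900
  k=1: S(1,-1) = 37.9971; S(1,+0) = 44.5900; S(1,+1) = 52.3268
  k=2: S(2,-2) = 32.3790; S(2,-1) = 37.9971; S(2,+0) = 44.5900; S(2,+1) = 52.3268; S(2,+2) = 61.4061
  k=3: S(3,-3) = 27.5916; S(3,-2) = 32.3790; S(3,-1) = 37.9971; S(3,+0) = 44.5900; S(3,+1) = 52.3268; S(3,+2) = 61.4061; S(3,+3) = 72.0608
Terminal payoffs V(N, j) = max(K - S_T, 0):
  V(3,-3) = 21.298449; V(3,-2) = 16.511014; V(3,-1) = 10.892908; V(3,+0) = 4.300000; V(3,+1) = 0.000000; V(3,+2) = 0.000000; V(3,+3) = 0.000000
Backward induction: V(k, j) = exp(-r*dt) * [p_u * V(k+1, j+1) + p_m * V(k+1, j) + p_d * V(k+1, j-1)]
  V(2,-2) = exp(-r*dt) * [p_u*10.892908 + p_m*16.511014 + p_d*21.298449] = 16.062671
  V(2,-1) = exp(-r*dt) * [p_u*4.300000 + p_m*10.892908 + p_d*16.511014] = 10.476338
  V(2,+0) = exp(-r*dt) * [p_u*0.000000 + p_m*4.300000 + p_d*10.892908] = 4.518635
  V(2,+1) = exp(-r*dt) * [p_u*0.000000 + p_m*0.000000 + p_d*4.300000] = 0.666734
  V(2,+2) = exp(-r*dt) * [p_u*0.000000 + p_m*0.000000 + p_d*0.000000] = 0.000000
  V(1,-1) = exp(-r*dt) * [p_u*4.518635 + p_m*10.476338 + p_d*16.062671] = 10.170730
  V(1,+0) = exp(-r*dt) * [p_u*0.666734 + p_m*4.518635 + p_d*10.476338] = 4.713913
  V(1,+1) = exp(-r*dt) * [p_u*0.000000 + p_m*0.666734 + p_d*4.518635] = 1.139383
  V(0,+0) = exp(-r*dt) * [p_u*1.139383 + p_m*4.713913 + p_d*10.170730] = 4.877259


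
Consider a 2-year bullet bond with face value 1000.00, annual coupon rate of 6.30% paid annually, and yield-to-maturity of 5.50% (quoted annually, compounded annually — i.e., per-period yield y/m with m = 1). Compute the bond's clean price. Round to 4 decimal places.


Coupon per period c = face * coupon_rate / m = 63.000000
Periods per year m = 1; per-period yield y/m = 0.055000
Number of cashflows N = 2
Cashflows (t years, CF_t, discount factor 1/(1+y/m)^(m*t), PV):
  t = 1.0000: CF_t = 63.000000, DF = 0.947867, PV = 59.715640
  t = 2.0000: CF_t = 1063.000000, DF = 0.898452, PV = 955.054918
Price P = sum_t PV_t = 1014.770558

Answer: Price = 1014.7706


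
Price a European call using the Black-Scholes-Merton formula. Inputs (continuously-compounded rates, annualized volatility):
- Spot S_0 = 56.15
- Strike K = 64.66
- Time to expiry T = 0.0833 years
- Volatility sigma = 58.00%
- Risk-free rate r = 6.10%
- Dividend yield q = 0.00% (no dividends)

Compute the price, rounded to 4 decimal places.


Answer: Price = 1.1802

Derivation:
d1 = (ln(S/K) + (r - q + 0.5*sigma^2) * T) / (sigma * sqrt(T)) = -0.72894340
d2 = d1 - sigma * sqrt(T) = -0.89634148
exp(-rT) = 0.99493159; exp(-qT) = 1.00000000
C = S_0 * exp(-qT) * N(d1) - K * exp(-rT) * N(d2)
N(d1) = 0.23301814; N(d2) = 0.18503520
C = 56.1500 * 1.00000000 * 0.23301814 - 64.6600 * 0.99493159 * 0.18503520 = 1.1802


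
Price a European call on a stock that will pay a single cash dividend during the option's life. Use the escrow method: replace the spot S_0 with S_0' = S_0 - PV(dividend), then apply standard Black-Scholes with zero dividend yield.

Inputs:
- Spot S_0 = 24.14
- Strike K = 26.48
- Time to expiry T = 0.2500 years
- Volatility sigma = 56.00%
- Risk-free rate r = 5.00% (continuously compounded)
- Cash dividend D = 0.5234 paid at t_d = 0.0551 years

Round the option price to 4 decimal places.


Answer: Price = 1.6842

Derivation:
PV(D) = D * exp(-r * t_d) = 0.5234 * 0.99724879 = 0.52196002
S_0' = S_0 - PV(D) = 24.1400 - 0.52196002 = 23.61803998
d1 = (ln(S_0'/K) + (r + sigma^2/2)*T) / (sigma*sqrt(T)) = -0.22385323
d2 = d1 - sigma*sqrt(T) = -0.50385323
exp(-rT) = 0.98757780
N(d1) = 0.41143575; N(d2) = 0.30718226
C = S_0' * N(d1) - K * exp(-rT) * N(d2) = 23.61803998 * 0.41143575 - 26.4800 * 0.98757780 * 0.30718226 = 1.6842


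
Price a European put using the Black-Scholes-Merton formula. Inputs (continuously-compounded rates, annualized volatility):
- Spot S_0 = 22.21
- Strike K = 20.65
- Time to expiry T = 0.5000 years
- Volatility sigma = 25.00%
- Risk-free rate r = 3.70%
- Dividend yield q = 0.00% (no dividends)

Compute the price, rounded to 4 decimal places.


Answer: Price = 0.7214

Derivation:
d1 = (ln(S/K) + (r - q + 0.5*sigma^2) * T) / (sigma * sqrt(T)) = 0.60501368
d2 = d1 - sigma * sqrt(T) = 0.42823698
exp(-rT) = 0.98167007; exp(-qT) = 1.00000000
P = K * exp(-rT) * N(-d2) - S_0 * exp(-qT) * N(-d1)
N(-d1) = 0.27258495; N(-d2) = 0.33423930
P = 20.6500 * 0.98167007 * 0.33423930 - 22.2100 * 1.00000000 * 0.27258495 = 0.7214


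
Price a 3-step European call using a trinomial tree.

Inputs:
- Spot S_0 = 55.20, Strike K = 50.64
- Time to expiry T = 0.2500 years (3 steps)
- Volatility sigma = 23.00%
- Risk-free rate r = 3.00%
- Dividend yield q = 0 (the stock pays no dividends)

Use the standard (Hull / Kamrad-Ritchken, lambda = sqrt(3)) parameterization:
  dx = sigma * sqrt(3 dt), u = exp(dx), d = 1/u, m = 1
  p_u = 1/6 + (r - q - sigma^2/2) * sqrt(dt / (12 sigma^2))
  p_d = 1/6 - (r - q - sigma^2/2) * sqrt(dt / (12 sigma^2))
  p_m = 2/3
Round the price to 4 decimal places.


dt = T/N = 0.083333; dx = sigma*sqrt(3*dt) = 0.115000
u = exp(dx) = 1.121873; d = 1/u = 0.891366
p_u = 0.167953, p_m = 0.666667, p_d = 0.165380
Discount per step: exp(-r*dt) = 0.997503
Stock lattice S(k, j) with j the centered position index:
  k=0: S(0,+0) = 55.2000
  k=1: S(1,-1) = 49.2034; S(1,+0) = 55.2000; S(1,+1) = 61.9274
  k=2: S(2,-2) = 43.8583; S(2,-1) = 49.2034; S(2,+0) = 55.2000; S(2,+1) = 61.9274; S(2,+2) = 69.4747
  k=3: S(3,-3) = 39.0938; S(3,-2) = 43.8583; S(3,-1) = 49.2034; S(3,+0) = 55.2000; S(3,+1) = 61.9274; S(3,+2) = 69.4747; S(3,+3) = 77.9418
Terminal payoffs V(N, j) = max(S_T - K, 0):
  V(3,-3) = 0.000000; V(3,-2) = 0.000000; V(3,-1) = 0.000000; V(3,+0) = 4.560000; V(3,+1) = 11.287414; V(3,+2) = 18.834721; V(3,+3) = 27.301844
Backward induction: V(k, j) = exp(-r*dt) * [p_u * V(k+1, j+1) + p_m * V(k+1, j) + p_d * V(k+1, j-1)]
  V(2,-2) = exp(-r*dt) * [p_u*0.000000 + p_m*0.000000 + p_d*0.000000] = 0.000000
  V(2,-1) = exp(-r*dt) * [p_u*4.560000 + p_m*0.000000 + p_d*0.000000] = 0.763953
  V(2,+0) = exp(-r*dt) * [p_u*11.287414 + p_m*4.560000 + p_d*0.000000] = 4.923430
  V(2,+1) = exp(-r*dt) * [p_u*18.834721 + p_m*11.287414 + p_d*4.560000] = 11.413853
  V(2,+2) = exp(-r*dt) * [p_u*27.301844 + p_m*18.834721 + p_d*11.287414] = 18.961159
  V(1,-1) = exp(-r*dt) * [p_u*4.923430 + p_m*0.763953 + p_d*0.000000] = 1.332870
  V(1,+0) = exp(-r*dt) * [p_u*11.413853 + p_m*4.923430 + p_d*0.763953] = 5.312322
  V(1,+1) = exp(-r*dt) * [p_u*18.961159 + p_m*11.413853 + p_d*4.923430] = 11.579072
  V(0,+0) = exp(-r*dt) * [p_u*11.579072 + p_m*5.312322 + p_d*1.332870] = 5.692468

Answer: Price = V(0,0) = 5.6925


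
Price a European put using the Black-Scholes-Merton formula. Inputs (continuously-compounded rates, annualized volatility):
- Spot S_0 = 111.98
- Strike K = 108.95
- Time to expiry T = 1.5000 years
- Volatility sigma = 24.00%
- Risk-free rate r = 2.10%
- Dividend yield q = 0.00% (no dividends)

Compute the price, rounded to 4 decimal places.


d1 = (ln(S/K) + (r - q + 0.5*sigma^2) * T) / (sigma * sqrt(T)) = 0.34745748
d2 = d1 - sigma * sqrt(T) = 0.05351871
exp(-rT) = 0.96899096; exp(-qT) = 1.00000000
P = K * exp(-rT) * N(-d2) - S_0 * exp(-qT) * N(-d1)
N(-d1) = 0.36412383; N(-d2) = 0.47865931
P = 108.9500 * 0.96899096 * 0.47865931 - 111.9800 * 1.00000000 * 0.36412383 = 9.7582

Answer: Price = 9.7582


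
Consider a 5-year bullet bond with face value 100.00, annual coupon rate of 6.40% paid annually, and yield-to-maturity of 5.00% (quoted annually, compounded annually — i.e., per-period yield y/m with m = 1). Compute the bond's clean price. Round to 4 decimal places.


Answer: Price = 106.0613

Derivation:
Coupon per period c = face * coupon_rate / m = 6.400000
Periods per year m = 1; per-period yield y/m = 0.050000
Number of cashflows N = 5
Cashflows (t years, CF_t, discount factor 1/(1+y/m)^(m*t), PV):
  t = 1.0000: CF_t = 6.400000, DF = 0.952381, PV = 6.095238
  t = 2.0000: CF_t = 6.400000, DF = 0.907029, PV = 5.804989
  t = 3.0000: CF_t = 6.400000, DF = 0.863838, PV = 5.528561
  t = 4.0000: CF_t = 6.400000, DF = 0.822702, PV = 5.265296
  t = 5.0000: CF_t = 106.400000, DF = 0.783526, PV = 83.367184
Price P = sum_t PV_t = 106.061267


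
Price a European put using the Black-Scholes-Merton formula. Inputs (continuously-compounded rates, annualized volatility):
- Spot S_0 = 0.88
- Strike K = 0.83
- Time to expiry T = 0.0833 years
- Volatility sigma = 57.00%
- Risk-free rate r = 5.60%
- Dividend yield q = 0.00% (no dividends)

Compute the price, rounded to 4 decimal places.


Answer: Price = 0.0331

Derivation:
d1 = (ln(S/K) + (r - q + 0.5*sigma^2) * T) / (sigma * sqrt(T)) = 0.46618564
d2 = d1 - sigma * sqrt(T) = 0.30167372
exp(-rT) = 0.99534606; exp(-qT) = 1.00000000
P = K * exp(-rT) * N(-d2) - S_0 * exp(-qT) * N(-d1)
N(-d1) = 0.32054131; N(-d2) = 0.38145040
P = 0.8300 * 0.99534606 * 0.38145040 - 0.8800 * 1.00000000 * 0.32054131 = 0.0331


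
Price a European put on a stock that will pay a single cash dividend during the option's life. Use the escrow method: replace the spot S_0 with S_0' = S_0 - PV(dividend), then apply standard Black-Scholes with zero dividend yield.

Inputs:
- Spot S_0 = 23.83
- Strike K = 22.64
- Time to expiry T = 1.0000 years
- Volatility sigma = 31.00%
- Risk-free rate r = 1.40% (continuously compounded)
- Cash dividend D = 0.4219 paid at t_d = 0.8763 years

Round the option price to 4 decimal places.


Answer: Price = 2.3059

Derivation:
PV(D) = D * exp(-r * t_d) = 0.4219 * 0.98780675 = 0.41675567
S_0' = S_0 - PV(D) = 23.8300 - 0.41675567 = 23.41324433
d1 = (ln(S_0'/K) + (r + sigma^2/2)*T) / (sigma*sqrt(T)) = 0.30849550
d2 = d1 - sigma*sqrt(T) = -0.00150450
exp(-rT) = 0.98609754
N(-d1) = 0.37885266; N(-d2) = 0.50060021
P = K * exp(-rT) * N(-d2) - S_0' * N(-d1) = 22.6400 * 0.98609754 * 0.50060021 - 23.41324433 * 0.37885266 = 2.3059


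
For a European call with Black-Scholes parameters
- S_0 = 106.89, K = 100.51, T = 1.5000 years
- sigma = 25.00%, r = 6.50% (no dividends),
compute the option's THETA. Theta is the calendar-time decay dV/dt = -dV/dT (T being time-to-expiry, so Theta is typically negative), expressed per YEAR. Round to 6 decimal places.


d1 = 0.6725255131; d2 = 0.3663392952
phi(d1) = 0.3181972466; exp(-qT) = 1.0000000000; exp(-rT) = 0.9071023416
Theta = -S*exp(-qT)*phi(d1)*sigma/(2*sqrt(T)) - r*K*exp(-rT)*N(d2) + q*S*exp(-qT)*N(d1)
N(d1) = 0.7493753982; N(d2) = 0.6429440444; sqrt(T) = 1.2247448714
Term 1 = -106.8900 * 1.0000000000 * 0.3181972466 * 0.2500 / (2 * 1.2247448714) = -3.4713457965
Term 2 = -0.0650 * 100.5100 * 0.9071023416 * 0.6429440444 = -3.8102379253
Term 3 = 0 (no dividend yield, q = 0)
Theta = -3.4713457965 + (-3.8102379253) + (0.0000000000) = -7.281584

Answer: Theta = -7.281584


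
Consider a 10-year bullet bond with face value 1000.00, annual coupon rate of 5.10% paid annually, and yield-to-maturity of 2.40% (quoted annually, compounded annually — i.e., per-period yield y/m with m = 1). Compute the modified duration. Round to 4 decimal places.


Coupon per period c = face * coupon_rate / m = 51.000000
Periods per year m = 1; per-period yield y/m = 0.024000
Number of cashflows N = 10
Cashflows (t years, CF_t, discount factor 1/(1+y/m)^(m*t), PV):
  t = 1.0000: CF_t = 51.000000, DF = 0.976562, PV = 49.804688
  t = 2.0000: CF_t = 51.000000, DF = 0.953674, PV = 48.637390
  t = 3.0000: CF_t = 51.000000, DF = 0.931323, PV = 47.497451
  t = 4.0000: CF_t = 51.000000, DF = 0.909495, PV = 46.384230
  t = 5.0000: CF_t = 51.000000, DF = 0.888178, PV = 45.297099
  t = 6.0000: CF_t = 51.000000, DF = 0.867362, PV = 44.235449
  t = 7.0000: CF_t = 51.000000, DF = 0.847033, PV = 43.198680
  t = 8.0000: CF_t = 51.000000, DF = 0.827181, PV = 42.186211
  t = 9.0000: CF_t = 51.000000, DF = 0.807794, PV = 41.197472
  t = 10.0000: CF_t = 1051.000000, DF = 0.788861, PV = 829.092811
Price P = sum_t PV_t = 1237.531482
First compute Macaulay numerator sum_t t * PV_t:
  t * PV_t at t = 1.0000: 49.804688
  t * PV_t at t = 2.0000: 97.274780
  t * PV_t at t = 3.0000: 142.492354
  t * PV_t at t = 4.0000: 185.536919
  t * PV_t at t = 5.0000: 226.485497
  t * PV_t at t = 6.0000: 265.412692
  t * PV_t at t = 7.0000: 302.390762
  t * PV_t at t = 8.0000: 337.489690
  t * PV_t at t = 9.0000: 370.777247
  t * PV_t at t = 10.0000: 8290.928114
Macaulay duration D = 10268.592743 / 1237.531482 = 8.297642
Modified duration = D / (1 + y/m) = 8.297642 / (1 + 0.024000) = 8.103166

Answer: Modified duration = 8.1032


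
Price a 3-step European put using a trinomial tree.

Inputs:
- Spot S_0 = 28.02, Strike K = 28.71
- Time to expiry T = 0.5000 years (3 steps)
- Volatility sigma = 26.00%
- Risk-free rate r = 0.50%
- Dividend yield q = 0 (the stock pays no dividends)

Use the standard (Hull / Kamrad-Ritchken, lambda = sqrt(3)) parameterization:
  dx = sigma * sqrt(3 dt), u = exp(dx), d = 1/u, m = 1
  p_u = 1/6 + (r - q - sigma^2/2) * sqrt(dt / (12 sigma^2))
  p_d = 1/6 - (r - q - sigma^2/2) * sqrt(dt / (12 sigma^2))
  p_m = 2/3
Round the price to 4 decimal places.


Answer: Price = V(0,0) = 2.3225

Derivation:
dt = T/N = 0.166667; dx = sigma*sqrt(3*dt) = 0.183848
u = exp(dx) = 1.201833; d = 1/u = 0.832062
p_u = 0.153612, p_m = 0.666667, p_d = 0.179721
Discount per step: exp(-r*dt) = 0.999167
Stock lattice S(k, j) with j the centered position index:
  k=0: S(0,+0) = 28.0200
  k=1: S(1,-1) = 23.3144; S(1,+0) = 28.0200; S(1,+1) = 33.6754
  k=2: S(2,-2) = 19.3990; S(2,-1) = 23.3144; S(2,+0) = 28.0200; S(2,+1) = 33.6754; S(2,+2) = 40.4721
  k=3: S(3,-3) = 16.1412; S(3,-2) = 19.3990; S(3,-1) = 23.3144; S(3,+0) = 28.0200; S(3,+1) = 33.6754; S(3,+2) = 40.4721; S(3,+3) = 48.6408
Terminal payoffs V(N, j) = max(K - S_T, 0):
  V(3,-3) = 12.568796; V(3,-2) = 9.310971; V(3,-1) = 5.395610; V(3,+0) = 0.690000; V(3,+1) = 0.000000; V(3,+2) = 0.000000; V(3,+3) = 0.000000
Backward induction: V(k, j) = exp(-r*dt) * [p_u * V(k+1, j+1) + p_m * V(k+1, j) + p_d * V(k+1, j-1)]
  V(2,-2) = exp(-r*dt) * [p_u*5.395610 + p_m*9.310971 + p_d*12.568796] = 9.287280
  V(2,-1) = exp(-r*dt) * [p_u*0.690000 + p_m*5.395610 + p_d*9.310971] = 5.371964
  V(2,+0) = exp(-r*dt) * [p_u*0.000000 + p_m*0.690000 + p_d*5.395610] = 1.428513
  V(2,+1) = exp(-r*dt) * [p_u*0.000000 + p_m*0.000000 + p_d*0.690000] = 0.123904
  V(2,+2) = exp(-r*dt) * [p_u*0.000000 + p_m*0.000000 + p_d*0.000000] = 0.000000
  V(1,-1) = exp(-r*dt) * [p_u*1.428513 + p_m*5.371964 + p_d*9.287280] = 5.465309
  V(1,+0) = exp(-r*dt) * [p_u*0.123904 + p_m*1.428513 + p_d*5.371964] = 1.935216
  V(1,+1) = exp(-r*dt) * [p_u*0.000000 + p_m*0.123904 + p_d*1.428513] = 0.339054
  V(0,+0) = exp(-r*dt) * [p_u*0.339054 + p_m*1.935216 + p_d*5.465309] = 2.322521


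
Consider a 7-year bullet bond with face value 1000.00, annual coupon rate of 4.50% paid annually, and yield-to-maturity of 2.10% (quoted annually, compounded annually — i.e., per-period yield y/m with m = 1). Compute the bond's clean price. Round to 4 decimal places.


Answer: Price = 1154.7324

Derivation:
Coupon per period c = face * coupon_rate / m = 45.000000
Periods per year m = 1; per-period yield y/m = 0.021000
Number of cashflows N = 7
Cashflows (t years, CF_t, discount factor 1/(1+y/m)^(m*t), PV):
  t = 1.0000: CF_t = 45.000000, DF = 0.979432, PV = 44.074437
  t = 2.0000: CF_t = 45.000000, DF = 0.959287, PV = 43.167911
  t = 3.0000: CF_t = 45.000000, DF = 0.939556, PV = 42.280030
  t = 4.0000: CF_t = 45.000000, DF = 0.920231, PV = 41.410411
  t = 5.0000: CF_t = 45.000000, DF = 0.901304, PV = 40.558679
  t = 6.0000: CF_t = 45.000000, DF = 0.882766, PV = 39.724465
  t = 7.0000: CF_t = 1045.000000, DF = 0.864609, PV = 903.516516
Price P = sum_t PV_t = 1154.732450


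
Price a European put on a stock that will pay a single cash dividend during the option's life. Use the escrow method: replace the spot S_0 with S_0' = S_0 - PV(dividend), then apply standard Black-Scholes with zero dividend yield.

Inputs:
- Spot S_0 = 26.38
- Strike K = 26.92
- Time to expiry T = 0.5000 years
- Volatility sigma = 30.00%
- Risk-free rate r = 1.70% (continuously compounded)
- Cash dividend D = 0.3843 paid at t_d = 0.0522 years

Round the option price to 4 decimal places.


Answer: Price = 2.5905

Derivation:
PV(D) = D * exp(-r * t_d) = 0.3843 * 0.99911299 = 0.38395912
S_0' = S_0 - PV(D) = 26.3800 - 0.38395912 = 25.99604088
d1 = (ln(S_0'/K) + (r + sigma^2/2)*T) / (sigma*sqrt(T)) = -0.01850382
d2 = d1 - sigma*sqrt(T) = -0.23063585
exp(-rT) = 0.99153602
N(-d1) = 0.50738153; N(-d2) = 0.59120114
P = K * exp(-rT) * N(-d2) - S_0' * N(-d1) = 26.9200 * 0.99153602 * 0.59120114 - 25.99604088 * 0.50738153 = 2.5905


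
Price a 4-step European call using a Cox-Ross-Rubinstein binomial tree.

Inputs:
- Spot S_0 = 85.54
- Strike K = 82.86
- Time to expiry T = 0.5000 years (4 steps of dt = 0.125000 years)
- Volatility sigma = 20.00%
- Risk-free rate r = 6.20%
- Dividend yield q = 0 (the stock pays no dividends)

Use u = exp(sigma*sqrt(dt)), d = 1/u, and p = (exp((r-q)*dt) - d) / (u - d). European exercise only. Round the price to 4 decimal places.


dt = T/N = 0.125000
u = exp(sigma*sqrt(dt)) = 1.073271; d = 1/u = 0.931731
p = (exp((r-q)*dt) - d) / (u - d) = 0.537298
Discount per step: exp(-r*dt) = 0.992280
Stock lattice S(k, i) with i counting down-moves:
  k=0: S(0,0) = 85.5400
  k=1: S(1,0) = 91.8076; S(1,1) = 79.7003
  k=2: S(2,0) = 98.5344; S(2,1) = 85.5400; S(2,2) = 74.2593
  k=3: S(3,0) = 105.7541; S(3,1) = 91.8076; S(3,2) = 79.7003; S(3,3) = 69.1897
  k=4: S(4,0) = 113.5027; S(4,1) = 98.5344; S(4,2) = 85.5400; S(4,3) = 74.2593; S(4,4) = 64.4662
Terminal payoffs V(N, i) = max(S_T - K, 0):
  V(4,0) = 30.642722; V(4,1) = 15.674374; V(4,2) = 2.680000; V(4,3) = 0.000000; V(4,4) = 0.000000
Backward induction: V(k, i) = exp(-r*dt) * [p * V(k+1, i) + (1-p) * V(k+1, i+1)].
  V(3,0) = exp(-r*dt) * [p*30.642722 + (1-p)*15.674374] = 23.533735
  V(3,1) = exp(-r*dt) * [p*15.674374 + (1-p)*2.680000] = 9.587255
  V(3,2) = exp(-r*dt) * [p*2.680000 + (1-p)*0.000000] = 1.428841
  V(3,3) = exp(-r*dt) * [p*0.000000 + (1-p)*0.000000] = 0.000000
  V(2,0) = exp(-r*dt) * [p*23.533735 + (1-p)*9.587255] = 16.948801
  V(2,1) = exp(-r*dt) * [p*9.587255 + (1-p)*1.428841] = 5.767465
  V(2,2) = exp(-r*dt) * [p*1.428841 + (1-p)*0.000000] = 0.761786
  V(1,0) = exp(-r*dt) * [p*16.948801 + (1-p)*5.767465] = 11.684265
  V(1,1) = exp(-r*dt) * [p*5.767465 + (1-p)*0.761786] = 3.424681
  V(0,0) = exp(-r*dt) * [p*11.684265 + (1-p)*3.424681] = 7.801836

Answer: Price = V(0,0) = 7.8018


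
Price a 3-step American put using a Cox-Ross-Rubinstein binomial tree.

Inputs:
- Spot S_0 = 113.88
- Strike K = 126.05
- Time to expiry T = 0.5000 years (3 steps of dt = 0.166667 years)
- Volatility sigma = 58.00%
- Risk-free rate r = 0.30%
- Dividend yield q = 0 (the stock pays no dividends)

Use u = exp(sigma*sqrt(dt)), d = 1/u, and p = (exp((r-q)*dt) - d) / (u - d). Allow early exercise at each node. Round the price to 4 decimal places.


Answer: Price = V(0,0) = 27.0820

Derivation:
dt = T/N = 0.166667
u = exp(sigma*sqrt(dt)) = 1.267167; d = 1/u = 0.789162
p = (exp((r-q)*dt) - d) / (u - d) = 0.442125
Discount per step: exp(-r*dt) = 0.999500
Stock lattice S(k, i) with i counting down-moves:
  k=0: S(0,0) = 113.8800
  k=1: S(1,0) = 144.3050; S(1,1) = 89.8697
  k=2: S(2,0) = 182.8586; S(2,1) = 113.8800; S(2,2) = 70.9218
  k=3: S(3,0) = 231.7125; S(3,1) = 144.3050; S(3,2) = 89.8697; S(3,3) = 55.9687
Terminal payoffs V(N, i) = max(K - S_T, 0):
  V(3,0) = 0.000000; V(3,1) = 0.000000; V(3,2) = 36.180263; V(3,3) = 70.081265
Backward induction: V(k, i) = exp(-r*dt) * [p * V(k+1, i) + (1-p) * V(k+1, i+1)]; then take max(V_cont, immediate exercise) for American.
  V(2,0) = exp(-r*dt) * [p*0.000000 + (1-p)*0.000000] = 0.000000; exercise = 0.000000; V(2,0) = max -> 0.000000
  V(2,1) = exp(-r*dt) * [p*0.000000 + (1-p)*36.180263] = 20.173964; exercise = 12.170000; V(2,1) = max -> 20.173964
  V(2,2) = exp(-r*dt) * [p*36.180263 + (1-p)*70.081265] = 55.065234; exercise = 55.128244; V(2,2) = max -> 55.128244
  V(1,0) = exp(-r*dt) * [p*0.000000 + (1-p)*20.173964] = 11.248918; exercise = 0.000000; V(1,0) = max -> 11.248918
  V(1,1) = exp(-r*dt) * [p*20.173964 + (1-p)*55.128244] = 39.654240; exercise = 36.180263; V(1,1) = max -> 39.654240
  V(0,0) = exp(-r*dt) * [p*11.248918 + (1-p)*39.654240] = 27.081984; exercise = 12.170000; V(0,0) = max -> 27.081984


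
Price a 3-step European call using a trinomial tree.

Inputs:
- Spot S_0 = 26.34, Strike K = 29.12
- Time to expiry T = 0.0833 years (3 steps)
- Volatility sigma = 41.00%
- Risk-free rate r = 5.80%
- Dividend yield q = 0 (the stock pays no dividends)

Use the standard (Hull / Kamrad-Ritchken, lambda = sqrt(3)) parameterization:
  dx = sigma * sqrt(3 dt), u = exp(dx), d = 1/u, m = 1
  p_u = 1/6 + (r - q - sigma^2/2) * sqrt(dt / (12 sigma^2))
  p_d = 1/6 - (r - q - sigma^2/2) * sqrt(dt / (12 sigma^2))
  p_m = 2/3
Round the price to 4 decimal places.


Answer: Price = V(0,0) = 0.3854

Derivation:
dt = T/N = 0.027767; dx = sigma*sqrt(3*dt) = 0.118333
u = exp(dx) = 1.125619; d = 1/u = 0.888400
p_u = 0.163610, p_m = 0.666667, p_d = 0.169723
Discount per step: exp(-r*dt) = 0.998391
Stock lattice S(k, j) with j the centered position index:
  k=0: S(0,+0) = 26.3400
  k=1: S(1,-1) = 23.4005; S(1,+0) = 26.3400; S(1,+1) = 29.6488
  k=2: S(2,-2) = 20.7890; S(2,-1) = 23.4005; S(2,+0) = 26.3400; S(2,+1) = 29.6488; S(2,+2) = 33.3733
  k=3: S(3,-3) = 18.4689; S(3,-2) = 20.7890; S(3,-1) = 23.4005; S(3,+0) = 26.3400; S(3,+1) = 29.6488; S(3,+2) = 33.3733; S(3,+3) = 37.5656
Terminal payoffs V(N, j) = max(S_T - K, 0):
  V(3,-3) = 0.000000; V(3,-2) = 0.000000; V(3,-1) = 0.000000; V(3,+0) = 0.000000; V(3,+1) = 0.528805; V(3,+2) = 4.253259; V(3,+3) = 8.445576
Backward induction: V(k, j) = exp(-r*dt) * [p_u * V(k+1, j+1) + p_m * V(k+1, j) + p_d * V(k+1, j-1)]
  V(2,-2) = exp(-r*dt) * [p_u*0.000000 + p_m*0.000000 + p_d*0.000000] = 0.000000
  V(2,-1) = exp(-r*dt) * [p_u*0.000000 + p_m*0.000000 + p_d*0.000000] = 0.000000
  V(2,+0) = exp(-r*dt) * [p_u*0.528805 + p_m*0.000000 + p_d*0.000000] = 0.086379
  V(2,+1) = exp(-r*dt) * [p_u*4.253259 + p_m*0.528805 + p_d*0.000000] = 1.046727
  V(2,+2) = exp(-r*dt) * [p_u*8.445576 + p_m*4.253259 + p_d*0.528805] = 4.300110
  V(1,-1) = exp(-r*dt) * [p_u*0.086379 + p_m*0.000000 + p_d*0.000000] = 0.014110
  V(1,+0) = exp(-r*dt) * [p_u*1.046727 + p_m*0.086379 + p_d*0.000000] = 0.228473
  V(1,+1) = exp(-r*dt) * [p_u*4.300110 + p_m*1.046727 + p_d*0.086379] = 1.413742
  V(0,+0) = exp(-r*dt) * [p_u*1.413742 + p_m*0.228473 + p_d*0.014110] = 0.385392


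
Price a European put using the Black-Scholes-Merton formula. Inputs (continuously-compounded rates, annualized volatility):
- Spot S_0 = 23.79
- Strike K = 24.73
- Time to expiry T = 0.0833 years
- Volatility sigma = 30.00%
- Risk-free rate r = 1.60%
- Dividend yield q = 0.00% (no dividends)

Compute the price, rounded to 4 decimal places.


d1 = (ln(S/K) + (r - q + 0.5*sigma^2) * T) / (sigma * sqrt(T)) = -0.38887073
d2 = d1 - sigma * sqrt(T) = -0.47545595
exp(-rT) = 0.99866809; exp(-qT) = 1.00000000
P = K * exp(-rT) * N(-d2) - S_0 * exp(-qT) * N(-d1)
N(-d1) = 0.65131411; N(-d2) = 0.68276899
P = 24.7300 * 0.99866809 * 0.68276899 - 23.7900 * 1.00000000 * 0.65131411 = 1.3676

Answer: Price = 1.3676


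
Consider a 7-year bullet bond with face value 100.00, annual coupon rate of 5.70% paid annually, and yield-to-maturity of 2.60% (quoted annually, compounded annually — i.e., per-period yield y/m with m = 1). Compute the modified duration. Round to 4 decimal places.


Answer: Modified duration = 5.9111

Derivation:
Coupon per period c = face * coupon_rate / m = 5.700000
Periods per year m = 1; per-period yield y/m = 0.026000
Number of cashflows N = 7
Cashflows (t years, CF_t, discount factor 1/(1+y/m)^(m*t), PV):
  t = 1.0000: CF_t = 5.700000, DF = 0.974659, PV = 5.555556
  t = 2.0000: CF_t = 5.700000, DF = 0.949960, PV = 5.414771
  t = 3.0000: CF_t = 5.700000, DF = 0.925887, PV = 5.277555
  t = 4.0000: CF_t = 5.700000, DF = 0.902424, PV = 5.143816
  t = 5.0000: CF_t = 5.700000, DF = 0.879555, PV = 5.013466
  t = 6.0000: CF_t = 5.700000, DF = 0.857266, PV = 4.886419
  t = 7.0000: CF_t = 105.700000, DF = 0.835542, PV = 88.316828
Price P = sum_t PV_t = 119.608410
First compute Macaulay numerator sum_t t * PV_t:
  t * PV_t at t = 1.0000: 5.555556
  t * PV_t at t = 2.0000: 10.829543
  t * PV_t at t = 3.0000: 15.832665
  t * PV_t at t = 4.0000: 20.575263
  t * PV_t at t = 5.0000: 25.067329
  t * PV_t at t = 6.0000: 29.318513
  t * PV_t at t = 7.0000: 618.217795
Macaulay duration D = 725.396664 / 119.608410 = 6.064763
Modified duration = D / (1 + y/m) = 6.064763 / (1 + 0.026000) = 5.911075


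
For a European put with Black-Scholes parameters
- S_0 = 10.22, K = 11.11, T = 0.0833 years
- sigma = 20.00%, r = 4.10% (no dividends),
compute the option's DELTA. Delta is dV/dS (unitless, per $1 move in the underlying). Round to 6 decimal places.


Answer: Delta = -0.912848

Derivation:
d1 = -1.3585064615; d2 = -1.4162299403
phi(d1) = 0.1585463283; exp(-qT) = 1.0000000000; exp(-rT) = 0.9965905255
N(-d1) = 0.9128484832
Delta = -exp(-qT) * N(-d1) = -1.0000000000 * 0.9128484832 = -0.912848


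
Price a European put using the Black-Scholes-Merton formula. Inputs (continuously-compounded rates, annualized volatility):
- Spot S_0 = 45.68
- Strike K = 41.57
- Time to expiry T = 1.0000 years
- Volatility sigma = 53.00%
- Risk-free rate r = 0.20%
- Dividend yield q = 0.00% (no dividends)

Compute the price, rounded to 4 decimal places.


d1 = (ln(S/K) + (r - q + 0.5*sigma^2) * T) / (sigma * sqrt(T)) = 0.44666380
d2 = d1 - sigma * sqrt(T) = -0.08333620
exp(-rT) = 0.99800200; exp(-qT) = 1.00000000
P = K * exp(-rT) * N(-d2) - S_0 * exp(-qT) * N(-d1)
N(-d1) = 0.32755891; N(-d2) = 0.53320789
P = 41.5700 * 0.99800200 * 0.53320789 - 45.6800 * 1.00000000 * 0.32755891 = 7.1583

Answer: Price = 7.1583


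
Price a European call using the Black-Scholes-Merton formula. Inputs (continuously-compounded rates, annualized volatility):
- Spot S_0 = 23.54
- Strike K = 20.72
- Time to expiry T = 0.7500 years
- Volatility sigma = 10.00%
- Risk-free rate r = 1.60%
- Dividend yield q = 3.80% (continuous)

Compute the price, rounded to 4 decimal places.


Answer: Price = 2.4942

Derivation:
d1 = (ln(S/K) + (r - q + 0.5*sigma^2) * T) / (sigma * sqrt(T)) = 1.32619302
d2 = d1 - sigma * sqrt(T) = 1.23959048
exp(-rT) = 0.98807171; exp(-qT) = 0.97190229
C = S_0 * exp(-qT) * N(d1) - K * exp(-rT) * N(d2)
N(d1) = 0.90761211; N(d2) = 0.89243655
C = 23.5400 * 0.97190229 * 0.90761211 - 20.7200 * 0.98807171 * 0.89243655 = 2.4942


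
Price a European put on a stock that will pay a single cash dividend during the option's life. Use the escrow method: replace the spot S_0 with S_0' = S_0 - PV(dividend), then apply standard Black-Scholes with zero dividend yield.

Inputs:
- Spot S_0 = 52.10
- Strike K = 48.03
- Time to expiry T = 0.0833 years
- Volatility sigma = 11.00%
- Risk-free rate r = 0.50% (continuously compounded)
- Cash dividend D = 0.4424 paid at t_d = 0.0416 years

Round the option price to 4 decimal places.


Answer: Price = 0.0057

Derivation:
PV(D) = D * exp(-r * t_d) = 0.4424 * 0.99979202 = 0.44230799
S_0' = S_0 - PV(D) = 52.1000 - 0.44230799 = 51.65769201
d1 = (ln(S_0'/K) + (r + sigma^2/2)*T) / (sigma*sqrt(T)) = 2.32247577
d2 = d1 - sigma*sqrt(T) = 2.29072786
exp(-rT) = 0.99958359
N(-d1) = 0.01010367; N(-d2) = 0.01098958
P = K * exp(-rT) * N(-d2) - S_0' * N(-d1) = 48.0300 * 0.99958359 * 0.01098958 - 51.65769201 * 0.01010367 = 0.0057


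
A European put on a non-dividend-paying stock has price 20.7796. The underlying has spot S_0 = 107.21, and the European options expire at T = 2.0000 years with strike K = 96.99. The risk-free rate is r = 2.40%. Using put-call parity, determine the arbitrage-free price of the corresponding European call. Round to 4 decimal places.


Answer: Call price = 35.5452

Derivation:
Put-call parity: C - P = S_0 * exp(-qT) - K * exp(-rT).
S_0 * exp(-qT) = 107.2100 * 1.00000000 = 107.21000000
K * exp(-rT) = 96.9900 * 0.95313379 = 92.44444601
C = P + S*exp(-qT) - K*exp(-rT)
C = 20.7796 + 107.21000000 - 92.44444601 = 35.5452


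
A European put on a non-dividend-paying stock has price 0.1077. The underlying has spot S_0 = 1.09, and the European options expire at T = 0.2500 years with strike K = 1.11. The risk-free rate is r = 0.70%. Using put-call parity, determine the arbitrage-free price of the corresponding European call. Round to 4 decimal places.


Answer: Call price = 0.0896

Derivation:
Put-call parity: C - P = S_0 * exp(-qT) - K * exp(-rT).
S_0 * exp(-qT) = 1.0900 * 1.00000000 = 1.09000000
K * exp(-rT) = 1.1100 * 0.99825153 = 1.10805920
C = P + S*exp(-qT) - K*exp(-rT)
C = 0.1077 + 1.09000000 - 1.10805920 = 0.0896


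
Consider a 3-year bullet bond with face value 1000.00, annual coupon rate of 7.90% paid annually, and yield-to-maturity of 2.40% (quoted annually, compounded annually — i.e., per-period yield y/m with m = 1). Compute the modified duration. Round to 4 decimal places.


Coupon per period c = face * coupon_rate / m = 79.000000
Periods per year m = 1; per-period yield y/m = 0.024000
Number of cashflows N = 3
Cashflows (t years, CF_t, discount factor 1/(1+y/m)^(m*t), PV):
  t = 1.0000: CF_t = 79.000000, DF = 0.976562, PV = 77.148438
  t = 2.0000: CF_t = 79.000000, DF = 0.953674, PV = 75.340271
  t = 3.0000: CF_t = 1079.000000, DF = 0.931323, PV = 1004.897058
Price P = sum_t PV_t = 1157.385767
First compute Macaulay numerator sum_t t * PV_t:
  t * PV_t at t = 1.0000: 77.148438
  t * PV_t at t = 2.0000: 150.680542
  t * PV_t at t = 3.0000: 3014.691174
Macaulay duration D = 3242.520154 / 1157.385767 = 2.801590
Modified duration = D / (1 + y/m) = 2.801590 / (1 + 0.024000) = 2.735928

Answer: Modified duration = 2.7359


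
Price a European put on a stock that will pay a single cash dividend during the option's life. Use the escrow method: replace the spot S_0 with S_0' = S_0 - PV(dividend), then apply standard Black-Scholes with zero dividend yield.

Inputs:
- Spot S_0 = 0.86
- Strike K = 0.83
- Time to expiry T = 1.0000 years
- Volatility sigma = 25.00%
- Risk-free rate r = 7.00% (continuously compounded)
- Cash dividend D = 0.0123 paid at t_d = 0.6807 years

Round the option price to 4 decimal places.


Answer: Price = 0.0488

Derivation:
PV(D) = D * exp(-r * t_d) = 0.0123 * 0.95346840 = 0.01172766
S_0' = S_0 - PV(D) = 0.8600 - 0.01172766 = 0.84827234
d1 = (ln(S_0'/K) + (r + sigma^2/2)*T) / (sigma*sqrt(T)) = 0.49210415
d2 = d1 - sigma*sqrt(T) = 0.24210415
exp(-rT) = 0.93239382
N(-d1) = 0.31132286; N(-d2) = 0.40434973
P = K * exp(-rT) * N(-d2) - S_0' * N(-d1) = 0.8300 * 0.93239382 * 0.40434973 - 0.84827234 * 0.31132286 = 0.0488


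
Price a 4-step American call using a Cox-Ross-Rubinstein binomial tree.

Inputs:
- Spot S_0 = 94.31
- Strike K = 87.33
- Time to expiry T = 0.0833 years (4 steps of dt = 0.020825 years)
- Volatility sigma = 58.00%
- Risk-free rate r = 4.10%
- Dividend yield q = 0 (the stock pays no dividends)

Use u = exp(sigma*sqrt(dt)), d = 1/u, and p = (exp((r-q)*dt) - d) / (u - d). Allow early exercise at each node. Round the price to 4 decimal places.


dt = T/N = 0.020825
u = exp(sigma*sqrt(dt)) = 1.087302; d = 1/u = 0.919708
p = (exp((r-q)*dt) - d) / (u - d) = 0.484184
Discount per step: exp(-r*dt) = 0.999147
Stock lattice S(k, i) with i counting down-moves:
  k=0: S(0,0) = 94.3100
  k=1: S(1,0) = 102.5434; S(1,1) = 86.7377
  k=2: S(2,0) = 111.4956; S(2,1) = 94.3100; S(2,2) = 79.7733
  k=3: S(3,0) = 121.2294; S(3,1) = 102.5434; S(3,2) = 86.7377; S(3,3) = 73.3682
  k=4: S(4,0) = 131.8129; S(4,1) = 111.4956; S(4,2) = 94.3100; S(4,3) = 79.7733; S(4,4) = 67.4773
Terminal payoffs V(N, i) = max(S_T - K, 0):
  V(4,0) = 44.482888; V(4,1) = 24.165621; V(4,2) = 6.980000; V(4,3) = 0.000000; V(4,4) = 0.000000
Backward induction: V(k, i) = exp(-r*dt) * [p * V(k+1, i) + (1-p) * V(k+1, i+1)]; then take max(V_cont, immediate exercise) for American.
  V(3,0) = exp(-r*dt) * [p*44.482888 + (1-p)*24.165621] = 33.973902; exercise = 33.899369; V(3,0) = max -> 33.973902
  V(3,1) = exp(-r*dt) * [p*24.165621 + (1-p)*6.980000] = 15.287948; exercise = 15.213415; V(3,1) = max -> 15.287948
  V(3,2) = exp(-r*dt) * [p*6.980000 + (1-p)*0.000000] = 3.376722; exercise = 0.000000; V(3,2) = max -> 3.376722
  V(3,3) = exp(-r*dt) * [p*0.000000 + (1-p)*0.000000] = 0.000000; exercise = 0.000000; V(3,3) = max -> 0.000000
  V(2,0) = exp(-r*dt) * [p*33.973902 + (1-p)*15.287948] = 24.314623; exercise = 24.165621; V(2,0) = max -> 24.314623
  V(2,1) = exp(-r*dt) * [p*15.287948 + (1-p)*3.376722] = 9.136146; exercise = 6.980000; V(2,1) = max -> 9.136146
  V(2,2) = exp(-r*dt) * [p*3.376722 + (1-p)*0.000000] = 1.633560; exercise = 0.000000; V(2,2) = max -> 1.633560
  V(1,0) = exp(-r*dt) * [p*24.314623 + (1-p)*9.136146] = 16.471255; exercise = 15.213415; V(1,0) = max -> 16.471255
  V(1,1) = exp(-r*dt) * [p*9.136146 + (1-p)*1.633560] = 5.261699; exercise = 0.000000; V(1,1) = max -> 5.261699
  V(0,0) = exp(-r*dt) * [p*16.471255 + (1-p)*5.261699] = 10.680067; exercise = 6.980000; V(0,0) = max -> 10.680067

Answer: Price = V(0,0) = 10.6801


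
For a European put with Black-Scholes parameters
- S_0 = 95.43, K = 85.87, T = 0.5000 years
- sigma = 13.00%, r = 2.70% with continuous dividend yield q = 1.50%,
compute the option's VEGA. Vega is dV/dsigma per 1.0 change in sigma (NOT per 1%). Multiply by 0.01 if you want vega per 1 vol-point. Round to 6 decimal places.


Answer: Vega = 12.087085

Derivation:
d1 = 1.2595581016; d2 = 1.1676342201
phi(d1) = 0.1804716028; exp(-qT) = 0.9925280548; exp(-rT) = 0.9865907163
Vega = S * exp(-qT) * phi(d1) * sqrt(T) = 95.4300 * 0.9925280548 * 0.1804716028 * 0.7071067812 = 12.087085


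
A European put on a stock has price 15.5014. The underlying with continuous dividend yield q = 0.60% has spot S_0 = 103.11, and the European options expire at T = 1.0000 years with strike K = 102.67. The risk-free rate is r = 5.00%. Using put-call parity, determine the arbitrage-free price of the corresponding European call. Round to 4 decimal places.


Put-call parity: C - P = S_0 * exp(-qT) - K * exp(-rT).
S_0 * exp(-qT) = 103.1100 * 0.99401796 = 102.49319227
K * exp(-rT) = 102.6700 * 0.95122942 = 97.66272501
C = P + S*exp(-qT) - K*exp(-rT)
C = 15.5014 + 102.49319227 - 97.66272501 = 20.3319

Answer: Call price = 20.3319


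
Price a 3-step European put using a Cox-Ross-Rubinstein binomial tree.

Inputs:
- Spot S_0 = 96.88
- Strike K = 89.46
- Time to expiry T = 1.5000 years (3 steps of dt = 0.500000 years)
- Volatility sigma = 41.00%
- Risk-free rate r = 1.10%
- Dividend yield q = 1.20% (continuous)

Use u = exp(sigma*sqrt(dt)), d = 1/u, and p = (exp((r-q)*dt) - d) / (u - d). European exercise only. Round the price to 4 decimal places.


dt = T/N = 0.500000
u = exp(sigma*sqrt(dt)) = 1.336312; d = 1/u = 0.748328
p = (exp((r-q)*dt) - d) / (u - d) = 0.427175
Discount per step: exp(-r*dt) = 0.994515
Stock lattice S(k, i) with i counting down-moves:
  k=0: S(0,0) = 96.8800
  k=1: S(1,0) = 129.4619; S(1,1) = 72.4980
  k=2: S(2,0) = 173.0016; S(2,1) = 96.8800; S(2,2) = 54.2523
  k=3: S(3,0) = 231.1841; S(3,1) = 129.4619; S(3,2) = 72.4980; S(3,3) = 40.5985
Terminal payoffs V(N, i) = max(K - S_T, 0):
  V(3,0) = 0.000000; V(3,1) = 0.000000; V(3,2) = 16.961975; V(3,3) = 48.861474
Backward induction: V(k, i) = exp(-r*dt) * [p * V(k+1, i) + (1-p) * V(k+1, i+1)].
  V(2,0) = exp(-r*dt) * [p*0.000000 + (1-p)*0.000000] = 0.000000
  V(2,1) = exp(-r*dt) * [p*0.000000 + (1-p)*16.961975] = 9.662954
  V(2,2) = exp(-r*dt) * [p*16.961975 + (1-p)*48.861474] = 35.041552
  V(1,0) = exp(-r*dt) * [p*0.000000 + (1-p)*9.662954] = 5.504823
  V(1,1) = exp(-r*dt) * [p*9.662954 + (1-p)*35.041552] = 24.067716
  V(0,0) = exp(-r*dt) * [p*5.504823 + (1-p)*24.067716] = 16.049600

Answer: Price = V(0,0) = 16.0496


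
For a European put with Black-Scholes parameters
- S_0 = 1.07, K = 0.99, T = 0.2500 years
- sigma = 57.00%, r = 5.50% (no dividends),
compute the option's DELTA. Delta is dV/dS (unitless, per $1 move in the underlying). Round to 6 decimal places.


d1 = 0.4634087169; d2 = 0.1784087169
phi(d1) = 0.3583259067; exp(-qT) = 1.0000000000; exp(-rT) = 0.9863440995
N(-d1) = 0.3215357158
Delta = -exp(-qT) * N(-d1) = -1.0000000000 * 0.3215357158 = -0.321536

Answer: Delta = -0.321536
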